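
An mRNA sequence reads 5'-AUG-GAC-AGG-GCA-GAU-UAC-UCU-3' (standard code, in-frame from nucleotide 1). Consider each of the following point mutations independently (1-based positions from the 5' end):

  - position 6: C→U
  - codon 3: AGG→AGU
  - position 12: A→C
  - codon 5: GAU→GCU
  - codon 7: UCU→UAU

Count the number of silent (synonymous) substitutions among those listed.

2

Codon 2: GAC (Asp) → GAU (Asp) — synonymous.
Codon 3: AGG (Arg) → AGU (Ser) — missense.
Codon 4: GCA (Ala) → GCC (Ala) — synonymous.
Codon 5: GAU (Asp) → GCU (Ala) — missense.
Codon 7: UCU (Ser) → UAU (Tyr) — missense.
Synonymous: 2 of 5.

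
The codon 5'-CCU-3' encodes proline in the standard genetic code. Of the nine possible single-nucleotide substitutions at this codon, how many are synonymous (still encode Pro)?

Position 1: none → 0 synonymous.
Position 2: none → 0 synonymous.
Position 3: CCC, CCA, CCG → 3 synonymous.
Total: 0 + 0 + 3 = 3.

3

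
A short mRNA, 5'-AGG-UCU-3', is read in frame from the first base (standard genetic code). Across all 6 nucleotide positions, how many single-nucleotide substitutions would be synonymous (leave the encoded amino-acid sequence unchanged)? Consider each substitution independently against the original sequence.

Codon 1 (AGG, Arg): 2 synonymous substitutions.
Codon 2 (UCU, Ser): 3 synonymous substitutions.
Total: 2 + 3 = 5.

5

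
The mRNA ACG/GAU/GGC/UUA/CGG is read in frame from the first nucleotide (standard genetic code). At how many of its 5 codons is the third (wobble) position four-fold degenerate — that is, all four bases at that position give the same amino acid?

3

Codon 1 ACG (Thr): third position 4-fold.
Codon 2 GAU (Asp): third position 2-fold.
Codon 3 GGC (Gly): third position 4-fold.
Codon 4 UUA (Leu): third position 2-fold.
Codon 5 CGG (Arg): third position 4-fold.
Four-fold degenerate third positions: 3.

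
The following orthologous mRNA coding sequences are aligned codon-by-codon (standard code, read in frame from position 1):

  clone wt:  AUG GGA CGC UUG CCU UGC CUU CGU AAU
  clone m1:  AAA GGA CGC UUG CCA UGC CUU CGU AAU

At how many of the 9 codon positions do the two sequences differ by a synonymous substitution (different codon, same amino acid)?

1

Codon 1: AUG Met / AAA Lys — nonsynonymous.
Codon 2: GGA Gly / GGA Gly — identical.
Codon 3: CGC Arg / CGC Arg — identical.
Codon 4: UUG Leu / UUG Leu — identical.
Codon 5: CCU Pro / CCA Pro — synonymous.
Codon 6: UGC Cys / UGC Cys — identical.
Codon 7: CUU Leu / CUU Leu — identical.
Codon 8: CGU Arg / CGU Arg — identical.
Codon 9: AAU Asn / AAU Asn — identical.
Synonymous differences: 1.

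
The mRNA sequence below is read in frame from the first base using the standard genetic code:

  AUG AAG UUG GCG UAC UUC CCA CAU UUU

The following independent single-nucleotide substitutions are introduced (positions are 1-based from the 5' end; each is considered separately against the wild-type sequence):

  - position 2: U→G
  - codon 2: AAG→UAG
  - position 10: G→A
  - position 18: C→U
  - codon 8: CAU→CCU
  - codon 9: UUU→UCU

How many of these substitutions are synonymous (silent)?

1

Codon 1: AUG (Met) → AGG (Arg) — missense.
Codon 2: AAG (Lys) → UAG (Stop) — nonsense.
Codon 4: GCG (Ala) → ACG (Thr) — missense.
Codon 6: UUC (Phe) → UUU (Phe) — synonymous.
Codon 8: CAU (His) → CCU (Pro) — missense.
Codon 9: UUU (Phe) → UCU (Ser) — missense.
Synonymous: 1 of 6.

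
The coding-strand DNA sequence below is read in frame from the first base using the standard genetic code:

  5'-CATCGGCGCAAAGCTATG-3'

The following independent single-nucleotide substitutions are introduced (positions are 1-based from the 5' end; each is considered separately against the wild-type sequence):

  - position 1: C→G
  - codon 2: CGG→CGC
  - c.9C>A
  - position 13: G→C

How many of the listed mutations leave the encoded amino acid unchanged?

Codon 1: CAT (His) → GAT (Asp) — missense.
Codon 2: CGG (Arg) → CGC (Arg) — synonymous.
Codon 3: CGC (Arg) → CGA (Arg) — synonymous.
Codon 5: GCT (Ala) → CCT (Pro) — missense.
Synonymous: 2 of 4.

2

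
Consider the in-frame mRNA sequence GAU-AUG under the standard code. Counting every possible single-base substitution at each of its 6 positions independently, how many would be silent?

Codon 1 (GAU, Asp): 1 synonymous substitution.
Codon 2 (AUG, Met): 0 synonymous substitutions.
Total: 1 + 0 = 1.

1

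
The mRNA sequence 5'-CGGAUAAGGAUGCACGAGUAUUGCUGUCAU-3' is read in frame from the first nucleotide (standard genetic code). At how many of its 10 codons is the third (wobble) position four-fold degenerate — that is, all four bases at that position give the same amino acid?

Codon 1 CGG (Arg): third position 4-fold.
Codon 2 AUA (Ile): third position 3-fold.
Codon 3 AGG (Arg): third position 2-fold.
Codon 4 AUG (Met): third position 1-fold.
Codon 5 CAC (His): third position 2-fold.
Codon 6 GAG (Glu): third position 2-fold.
Codon 7 UAU (Tyr): third position 2-fold.
Codon 8 UGC (Cys): third position 2-fold.
Codon 9 UGU (Cys): third position 2-fold.
Codon 10 CAU (His): third position 2-fold.
Four-fold degenerate third positions: 1.

1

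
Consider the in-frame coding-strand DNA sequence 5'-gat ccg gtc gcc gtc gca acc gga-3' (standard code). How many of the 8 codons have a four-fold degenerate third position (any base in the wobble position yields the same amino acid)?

Codon 1 GAT (Asp): third position 2-fold.
Codon 2 CCG (Pro): third position 4-fold.
Codon 3 GTC (Val): third position 4-fold.
Codon 4 GCC (Ala): third position 4-fold.
Codon 5 GTC (Val): third position 4-fold.
Codon 6 GCA (Ala): third position 4-fold.
Codon 7 ACC (Thr): third position 4-fold.
Codon 8 GGA (Gly): third position 4-fold.
Four-fold degenerate third positions: 7.

7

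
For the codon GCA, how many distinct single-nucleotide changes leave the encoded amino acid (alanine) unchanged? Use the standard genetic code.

3

Position 1: none → 0 synonymous.
Position 2: none → 0 synonymous.
Position 3: GCU, GCC, GCG → 3 synonymous.
Total: 0 + 0 + 3 = 3.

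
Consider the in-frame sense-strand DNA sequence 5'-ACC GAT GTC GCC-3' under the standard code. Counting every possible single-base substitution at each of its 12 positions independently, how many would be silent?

10

Codon 1 (ACC, Thr): 3 synonymous substitutions.
Codon 2 (GAT, Asp): 1 synonymous substitution.
Codon 3 (GTC, Val): 3 synonymous substitutions.
Codon 4 (GCC, Ala): 3 synonymous substitutions.
Total: 3 + 1 + 3 + 3 = 10.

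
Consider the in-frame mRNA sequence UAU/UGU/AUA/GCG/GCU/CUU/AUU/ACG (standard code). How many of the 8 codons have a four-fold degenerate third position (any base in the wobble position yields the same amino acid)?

Codon 1 UAU (Tyr): third position 2-fold.
Codon 2 UGU (Cys): third position 2-fold.
Codon 3 AUA (Ile): third position 3-fold.
Codon 4 GCG (Ala): third position 4-fold.
Codon 5 GCU (Ala): third position 4-fold.
Codon 6 CUU (Leu): third position 4-fold.
Codon 7 AUU (Ile): third position 3-fold.
Codon 8 ACG (Thr): third position 4-fold.
Four-fold degenerate third positions: 4.

4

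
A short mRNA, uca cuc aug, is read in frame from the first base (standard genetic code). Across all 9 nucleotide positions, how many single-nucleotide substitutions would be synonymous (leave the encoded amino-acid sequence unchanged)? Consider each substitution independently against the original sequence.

6

Codon 1 (UCA, Ser): 3 synonymous substitutions.
Codon 2 (CUC, Leu): 3 synonymous substitutions.
Codon 3 (AUG, Met): 0 synonymous substitutions.
Total: 3 + 3 + 0 = 6.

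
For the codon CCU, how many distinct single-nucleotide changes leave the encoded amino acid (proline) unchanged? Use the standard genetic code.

3

Position 1: none → 0 synonymous.
Position 2: none → 0 synonymous.
Position 3: CCC, CCA, CCG → 3 synonymous.
Total: 0 + 0 + 3 = 3.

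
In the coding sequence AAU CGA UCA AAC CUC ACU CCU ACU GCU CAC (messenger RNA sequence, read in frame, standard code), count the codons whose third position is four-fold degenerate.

7

Codon 1 AAU (Asn): third position 2-fold.
Codon 2 CGA (Arg): third position 4-fold.
Codon 3 UCA (Ser): third position 4-fold.
Codon 4 AAC (Asn): third position 2-fold.
Codon 5 CUC (Leu): third position 4-fold.
Codon 6 ACU (Thr): third position 4-fold.
Codon 7 CCU (Pro): third position 4-fold.
Codon 8 ACU (Thr): third position 4-fold.
Codon 9 GCU (Ala): third position 4-fold.
Codon 10 CAC (His): third position 2-fold.
Four-fold degenerate third positions: 7.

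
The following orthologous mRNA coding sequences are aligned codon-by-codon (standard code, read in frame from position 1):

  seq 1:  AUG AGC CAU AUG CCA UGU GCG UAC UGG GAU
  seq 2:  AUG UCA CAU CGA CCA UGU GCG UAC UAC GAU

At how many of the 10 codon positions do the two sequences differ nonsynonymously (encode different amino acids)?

2

Codon 1: AUG Met / AUG Met — identical.
Codon 2: AGC Ser / UCA Ser — synonymous.
Codon 3: CAU His / CAU His — identical.
Codon 4: AUG Met / CGA Arg — nonsynonymous.
Codon 5: CCA Pro / CCA Pro — identical.
Codon 6: UGU Cys / UGU Cys — identical.
Codon 7: GCG Ala / GCG Ala — identical.
Codon 8: UAC Tyr / UAC Tyr — identical.
Codon 9: UGG Trp / UAC Tyr — nonsynonymous.
Codon 10: GAU Asp / GAU Asp — identical.
Nonsynonymous differences: 2.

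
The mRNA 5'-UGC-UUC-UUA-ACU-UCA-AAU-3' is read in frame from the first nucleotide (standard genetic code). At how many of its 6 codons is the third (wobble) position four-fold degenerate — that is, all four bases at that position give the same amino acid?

Codon 1 UGC (Cys): third position 2-fold.
Codon 2 UUC (Phe): third position 2-fold.
Codon 3 UUA (Leu): third position 2-fold.
Codon 4 ACU (Thr): third position 4-fold.
Codon 5 UCA (Ser): third position 4-fold.
Codon 6 AAU (Asn): third position 2-fold.
Four-fold degenerate third positions: 2.

2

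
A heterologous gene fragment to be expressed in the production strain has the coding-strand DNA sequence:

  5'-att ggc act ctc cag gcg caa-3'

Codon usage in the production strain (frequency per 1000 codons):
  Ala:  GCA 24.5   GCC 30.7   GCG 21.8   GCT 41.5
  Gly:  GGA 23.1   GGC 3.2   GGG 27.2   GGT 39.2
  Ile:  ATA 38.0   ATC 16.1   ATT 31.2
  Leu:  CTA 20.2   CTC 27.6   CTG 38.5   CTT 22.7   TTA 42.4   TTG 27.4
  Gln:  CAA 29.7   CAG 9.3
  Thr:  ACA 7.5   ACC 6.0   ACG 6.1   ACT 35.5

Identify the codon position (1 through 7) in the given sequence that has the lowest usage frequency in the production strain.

2

Codon 1 ATT (Ile): 31.2 per 1000.
Codon 2 GGC (Gly): 3.2 per 1000.
Codon 3 ACT (Thr): 35.5 per 1000.
Codon 4 CTC (Leu): 27.6 per 1000.
Codon 5 CAG (Gln): 9.3 per 1000.
Codon 6 GCG (Ala): 21.8 per 1000.
Codon 7 CAA (Gln): 29.7 per 1000.
Lowest frequency is 3.2 at codon 2.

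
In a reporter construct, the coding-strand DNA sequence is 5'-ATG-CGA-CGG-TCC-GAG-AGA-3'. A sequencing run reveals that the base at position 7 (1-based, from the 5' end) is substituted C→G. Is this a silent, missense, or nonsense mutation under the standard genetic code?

missense

Position 7 falls in codon 3: CGG → Arg.
After the substitution the codon is GGG → Gly.
Arg ≠ Gly, so this is a missense mutation.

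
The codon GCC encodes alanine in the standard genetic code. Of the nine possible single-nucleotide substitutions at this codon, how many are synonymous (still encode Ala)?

Position 1: none → 0 synonymous.
Position 2: none → 0 synonymous.
Position 3: GCU, GCA, GCG → 3 synonymous.
Total: 0 + 0 + 3 = 3.

3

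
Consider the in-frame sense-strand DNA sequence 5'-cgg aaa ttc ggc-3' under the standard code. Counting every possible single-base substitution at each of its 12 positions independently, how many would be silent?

Codon 1 (CGG, Arg): 4 synonymous substitutions.
Codon 2 (AAA, Lys): 1 synonymous substitution.
Codon 3 (TTC, Phe): 1 synonymous substitution.
Codon 4 (GGC, Gly): 3 synonymous substitutions.
Total: 4 + 1 + 1 + 3 = 9.

9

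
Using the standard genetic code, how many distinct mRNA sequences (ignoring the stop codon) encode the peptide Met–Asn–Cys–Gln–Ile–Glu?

48

Met: 1 codon.
Asn: 2 codons.
Cys: 2 codons.
Gln: 2 codons.
Ile: 3 codons.
Glu: 2 codons.
1 × 2 × 2 × 2 × 3 × 2 = 48.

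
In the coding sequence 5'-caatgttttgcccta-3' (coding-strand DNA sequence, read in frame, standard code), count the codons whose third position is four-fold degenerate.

Codon 1 CAA (Gln): third position 2-fold.
Codon 2 TGT (Cys): third position 2-fold.
Codon 3 TTT (Phe): third position 2-fold.
Codon 4 GCC (Ala): third position 4-fold.
Codon 5 CTA (Leu): third position 4-fold.
Four-fold degenerate third positions: 2.

2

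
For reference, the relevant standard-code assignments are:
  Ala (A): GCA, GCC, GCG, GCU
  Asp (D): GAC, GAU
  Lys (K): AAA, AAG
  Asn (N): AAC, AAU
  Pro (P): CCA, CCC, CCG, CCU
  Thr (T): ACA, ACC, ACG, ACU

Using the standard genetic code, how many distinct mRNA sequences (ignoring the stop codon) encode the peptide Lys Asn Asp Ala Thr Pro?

512

Lys: 2 codons.
Asn: 2 codons.
Asp: 2 codons.
Ala: 4 codons.
Thr: 4 codons.
Pro: 4 codons.
2 × 2 × 2 × 4 × 4 × 4 = 512.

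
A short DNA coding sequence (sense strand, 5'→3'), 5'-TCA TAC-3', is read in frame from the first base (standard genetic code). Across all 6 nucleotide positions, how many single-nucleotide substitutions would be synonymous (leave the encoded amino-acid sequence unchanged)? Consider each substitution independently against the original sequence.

4

Codon 1 (TCA, Ser): 3 synonymous substitutions.
Codon 2 (TAC, Tyr): 1 synonymous substitution.
Total: 3 + 1 = 4.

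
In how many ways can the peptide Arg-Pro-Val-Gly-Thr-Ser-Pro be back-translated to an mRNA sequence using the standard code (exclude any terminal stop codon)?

Arg: 6 codons.
Pro: 4 codons.
Val: 4 codons.
Gly: 4 codons.
Thr: 4 codons.
Ser: 6 codons.
Pro: 4 codons.
6 × 4 × 4 × 4 × 4 × 6 × 4 = 36864.

36864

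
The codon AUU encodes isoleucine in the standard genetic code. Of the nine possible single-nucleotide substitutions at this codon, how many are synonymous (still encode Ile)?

Position 1: none → 0 synonymous.
Position 2: none → 0 synonymous.
Position 3: AUC, AUA → 2 synonymous.
Total: 0 + 0 + 2 = 2.

2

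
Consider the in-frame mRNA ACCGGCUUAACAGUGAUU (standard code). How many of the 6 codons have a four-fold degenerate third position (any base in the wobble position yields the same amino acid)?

4

Codon 1 ACC (Thr): third position 4-fold.
Codon 2 GGC (Gly): third position 4-fold.
Codon 3 UUA (Leu): third position 2-fold.
Codon 4 ACA (Thr): third position 4-fold.
Codon 5 GUG (Val): third position 4-fold.
Codon 6 AUU (Ile): third position 3-fold.
Four-fold degenerate third positions: 4.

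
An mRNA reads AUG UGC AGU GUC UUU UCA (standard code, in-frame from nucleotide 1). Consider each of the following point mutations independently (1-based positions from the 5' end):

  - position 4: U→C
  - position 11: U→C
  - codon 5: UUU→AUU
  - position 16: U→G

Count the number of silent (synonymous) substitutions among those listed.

0

Codon 2: UGC (Cys) → CGC (Arg) — missense.
Codon 4: GUC (Val) → GCC (Ala) — missense.
Codon 5: UUU (Phe) → AUU (Ile) — missense.
Codon 6: UCA (Ser) → GCA (Ala) — missense.
Synonymous: 0 of 4.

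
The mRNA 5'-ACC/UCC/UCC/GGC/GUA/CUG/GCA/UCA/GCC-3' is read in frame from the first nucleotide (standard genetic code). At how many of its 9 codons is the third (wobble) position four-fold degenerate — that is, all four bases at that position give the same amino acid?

9

Codon 1 ACC (Thr): third position 4-fold.
Codon 2 UCC (Ser): third position 4-fold.
Codon 3 UCC (Ser): third position 4-fold.
Codon 4 GGC (Gly): third position 4-fold.
Codon 5 GUA (Val): third position 4-fold.
Codon 6 CUG (Leu): third position 4-fold.
Codon 7 GCA (Ala): third position 4-fold.
Codon 8 UCA (Ser): third position 4-fold.
Codon 9 GCC (Ala): third position 4-fold.
Four-fold degenerate third positions: 9.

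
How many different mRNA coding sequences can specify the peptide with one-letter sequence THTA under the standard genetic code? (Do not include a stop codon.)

128

Thr: 4 codons.
His: 2 codons.
Thr: 4 codons.
Ala: 4 codons.
4 × 2 × 4 × 4 = 128.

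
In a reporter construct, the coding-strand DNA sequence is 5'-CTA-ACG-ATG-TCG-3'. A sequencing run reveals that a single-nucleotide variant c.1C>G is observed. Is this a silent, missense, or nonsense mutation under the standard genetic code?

missense

Position 1 falls in codon 1: CTA → Leu.
After the substitution the codon is GTA → Val.
Leu ≠ Val, so this is a missense mutation.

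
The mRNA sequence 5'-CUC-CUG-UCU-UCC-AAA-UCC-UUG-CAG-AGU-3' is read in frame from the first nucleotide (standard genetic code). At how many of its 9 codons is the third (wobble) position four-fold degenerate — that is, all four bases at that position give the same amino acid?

Codon 1 CUC (Leu): third position 4-fold.
Codon 2 CUG (Leu): third position 4-fold.
Codon 3 UCU (Ser): third position 4-fold.
Codon 4 UCC (Ser): third position 4-fold.
Codon 5 AAA (Lys): third position 2-fold.
Codon 6 UCC (Ser): third position 4-fold.
Codon 7 UUG (Leu): third position 2-fold.
Codon 8 CAG (Gln): third position 2-fold.
Codon 9 AGU (Ser): third position 2-fold.
Four-fold degenerate third positions: 5.

5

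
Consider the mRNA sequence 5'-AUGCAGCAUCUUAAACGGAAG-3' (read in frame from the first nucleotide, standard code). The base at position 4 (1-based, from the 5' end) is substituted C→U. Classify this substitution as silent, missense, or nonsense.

Position 4 falls in codon 2: CAG → Gln.
After the substitution the codon is UAG → Stop.
The new codon is a stop codon, so this is a nonsense mutation.

nonsense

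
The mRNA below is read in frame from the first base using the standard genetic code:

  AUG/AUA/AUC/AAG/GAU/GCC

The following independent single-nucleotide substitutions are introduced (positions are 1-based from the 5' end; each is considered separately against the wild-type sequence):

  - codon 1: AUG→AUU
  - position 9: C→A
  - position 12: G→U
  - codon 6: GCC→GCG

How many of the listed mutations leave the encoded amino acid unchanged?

Codon 1: AUG (Met) → AUU (Ile) — missense.
Codon 3: AUC (Ile) → AUA (Ile) — synonymous.
Codon 4: AAG (Lys) → AAU (Asn) — missense.
Codon 6: GCC (Ala) → GCG (Ala) — synonymous.
Synonymous: 2 of 4.

2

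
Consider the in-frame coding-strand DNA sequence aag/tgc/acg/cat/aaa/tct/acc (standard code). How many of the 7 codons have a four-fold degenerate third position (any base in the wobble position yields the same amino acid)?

Codon 1 AAG (Lys): third position 2-fold.
Codon 2 TGC (Cys): third position 2-fold.
Codon 3 ACG (Thr): third position 4-fold.
Codon 4 CAT (His): third position 2-fold.
Codon 5 AAA (Lys): third position 2-fold.
Codon 6 TCT (Ser): third position 4-fold.
Codon 7 ACC (Thr): third position 4-fold.
Four-fold degenerate third positions: 3.

3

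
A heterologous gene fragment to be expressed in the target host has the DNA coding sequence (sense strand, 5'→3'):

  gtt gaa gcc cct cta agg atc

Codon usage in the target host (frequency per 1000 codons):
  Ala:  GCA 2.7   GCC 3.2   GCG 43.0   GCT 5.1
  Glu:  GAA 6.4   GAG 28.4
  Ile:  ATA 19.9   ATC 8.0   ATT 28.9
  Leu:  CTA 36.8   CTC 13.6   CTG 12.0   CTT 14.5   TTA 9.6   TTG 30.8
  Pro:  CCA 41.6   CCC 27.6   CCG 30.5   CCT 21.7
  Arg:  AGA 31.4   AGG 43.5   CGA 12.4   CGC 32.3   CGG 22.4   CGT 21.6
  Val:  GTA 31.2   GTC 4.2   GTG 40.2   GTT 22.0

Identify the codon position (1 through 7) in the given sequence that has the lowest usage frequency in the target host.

Codon 1 GTT (Val): 22.0 per 1000.
Codon 2 GAA (Glu): 6.4 per 1000.
Codon 3 GCC (Ala): 3.2 per 1000.
Codon 4 CCT (Pro): 21.7 per 1000.
Codon 5 CTA (Leu): 36.8 per 1000.
Codon 6 AGG (Arg): 43.5 per 1000.
Codon 7 ATC (Ile): 8.0 per 1000.
Lowest frequency is 3.2 at codon 3.

3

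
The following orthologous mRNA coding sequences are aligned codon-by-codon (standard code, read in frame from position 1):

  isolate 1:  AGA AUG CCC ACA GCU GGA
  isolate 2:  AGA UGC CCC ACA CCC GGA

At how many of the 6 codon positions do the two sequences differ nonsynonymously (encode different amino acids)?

2

Codon 1: AGA Arg / AGA Arg — identical.
Codon 2: AUG Met / UGC Cys — nonsynonymous.
Codon 3: CCC Pro / CCC Pro — identical.
Codon 4: ACA Thr / ACA Thr — identical.
Codon 5: GCU Ala / CCC Pro — nonsynonymous.
Codon 6: GGA Gly / GGA Gly — identical.
Nonsynonymous differences: 2.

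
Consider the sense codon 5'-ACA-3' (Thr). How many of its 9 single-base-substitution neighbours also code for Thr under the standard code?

Position 1: none → 0 synonymous.
Position 2: none → 0 synonymous.
Position 3: ACU, ACC, ACG → 3 synonymous.
Total: 0 + 0 + 3 = 3.

3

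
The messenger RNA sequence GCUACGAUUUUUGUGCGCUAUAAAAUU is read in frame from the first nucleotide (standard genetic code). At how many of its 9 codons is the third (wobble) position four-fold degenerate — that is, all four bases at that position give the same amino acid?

4

Codon 1 GCU (Ala): third position 4-fold.
Codon 2 ACG (Thr): third position 4-fold.
Codon 3 AUU (Ile): third position 3-fold.
Codon 4 UUU (Phe): third position 2-fold.
Codon 5 GUG (Val): third position 4-fold.
Codon 6 CGC (Arg): third position 4-fold.
Codon 7 UAU (Tyr): third position 2-fold.
Codon 8 AAA (Lys): third position 2-fold.
Codon 9 AUU (Ile): third position 3-fold.
Four-fold degenerate third positions: 4.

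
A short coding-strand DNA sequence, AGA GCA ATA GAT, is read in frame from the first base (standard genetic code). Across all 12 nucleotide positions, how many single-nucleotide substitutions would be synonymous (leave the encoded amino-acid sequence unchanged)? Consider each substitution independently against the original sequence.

8

Codon 1 (AGA, Arg): 2 synonymous substitutions.
Codon 2 (GCA, Ala): 3 synonymous substitutions.
Codon 3 (ATA, Ile): 2 synonymous substitutions.
Codon 4 (GAT, Asp): 1 synonymous substitution.
Total: 2 + 3 + 2 + 1 = 8.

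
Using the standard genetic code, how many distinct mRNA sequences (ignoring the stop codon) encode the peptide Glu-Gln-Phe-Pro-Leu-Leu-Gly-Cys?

9216

Glu: 2 codons.
Gln: 2 codons.
Phe: 2 codons.
Pro: 4 codons.
Leu: 6 codons.
Leu: 6 codons.
Gly: 4 codons.
Cys: 2 codons.
2 × 2 × 2 × 4 × 6 × 6 × 4 × 2 = 9216.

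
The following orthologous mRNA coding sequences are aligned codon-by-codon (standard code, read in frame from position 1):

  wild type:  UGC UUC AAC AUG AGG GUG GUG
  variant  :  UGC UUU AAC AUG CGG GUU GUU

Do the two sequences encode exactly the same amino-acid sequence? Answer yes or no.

Codon 1: UGC Cys / UGC Cys — identical.
Codon 2: UUC Phe / UUU Phe — synonymous.
Codon 3: AAC Asn / AAC Asn — identical.
Codon 4: AUG Met / AUG Met — identical.
Codon 5: AGG Arg / CGG Arg — synonymous.
Codon 6: GUG Val / GUU Val — synonymous.
Codon 7: GUG Val / GUU Val — synonymous.
Nonsynonymous differences: 0 → same protein.

yes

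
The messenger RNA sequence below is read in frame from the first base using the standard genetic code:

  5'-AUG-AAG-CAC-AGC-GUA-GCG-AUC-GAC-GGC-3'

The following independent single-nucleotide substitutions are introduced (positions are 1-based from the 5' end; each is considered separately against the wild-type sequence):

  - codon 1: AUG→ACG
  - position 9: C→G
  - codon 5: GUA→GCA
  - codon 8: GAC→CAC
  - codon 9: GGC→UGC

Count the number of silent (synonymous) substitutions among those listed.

0

Codon 1: AUG (Met) → ACG (Thr) — missense.
Codon 3: CAC (His) → CAG (Gln) — missense.
Codon 5: GUA (Val) → GCA (Ala) — missense.
Codon 8: GAC (Asp) → CAC (His) — missense.
Codon 9: GGC (Gly) → UGC (Cys) — missense.
Synonymous: 0 of 5.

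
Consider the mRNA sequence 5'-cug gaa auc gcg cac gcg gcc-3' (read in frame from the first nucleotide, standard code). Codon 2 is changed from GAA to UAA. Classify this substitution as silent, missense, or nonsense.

Position 4 falls in codon 2: GAA → Glu.
After the substitution the codon is UAA → Stop.
The new codon is a stop codon, so this is a nonsense mutation.

nonsense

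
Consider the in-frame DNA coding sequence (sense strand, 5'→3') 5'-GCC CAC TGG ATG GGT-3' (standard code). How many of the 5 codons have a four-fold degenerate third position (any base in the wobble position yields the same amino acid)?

Codon 1 GCC (Ala): third position 4-fold.
Codon 2 CAC (His): third position 2-fold.
Codon 3 TGG (Trp): third position 1-fold.
Codon 4 ATG (Met): third position 1-fold.
Codon 5 GGT (Gly): third position 4-fold.
Four-fold degenerate third positions: 2.

2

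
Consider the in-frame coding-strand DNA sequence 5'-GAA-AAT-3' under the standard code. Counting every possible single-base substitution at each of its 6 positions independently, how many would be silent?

Codon 1 (GAA, Glu): 1 synonymous substitution.
Codon 2 (AAT, Asn): 1 synonymous substitution.
Total: 1 + 1 = 2.

2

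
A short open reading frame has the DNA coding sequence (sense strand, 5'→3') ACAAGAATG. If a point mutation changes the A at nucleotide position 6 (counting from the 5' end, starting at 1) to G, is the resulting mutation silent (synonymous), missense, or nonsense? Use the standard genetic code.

silent

Position 6 falls in codon 2: AGA → Arg.
After the substitution the codon is AGG → Arg.
Both encode Arg, so the change is synonymous.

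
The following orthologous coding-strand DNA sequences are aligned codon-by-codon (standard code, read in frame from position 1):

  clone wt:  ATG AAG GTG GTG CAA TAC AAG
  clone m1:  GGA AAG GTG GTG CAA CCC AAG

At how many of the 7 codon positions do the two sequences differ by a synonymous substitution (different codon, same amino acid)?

Codon 1: ATG Met / GGA Gly — nonsynonymous.
Codon 2: AAG Lys / AAG Lys — identical.
Codon 3: GTG Val / GTG Val — identical.
Codon 4: GTG Val / GTG Val — identical.
Codon 5: CAA Gln / CAA Gln — identical.
Codon 6: TAC Tyr / CCC Pro — nonsynonymous.
Codon 7: AAG Lys / AAG Lys — identical.
Synonymous differences: 0.

0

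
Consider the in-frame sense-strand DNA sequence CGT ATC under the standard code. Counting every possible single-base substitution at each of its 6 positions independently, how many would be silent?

5

Codon 1 (CGT, Arg): 3 synonymous substitutions.
Codon 2 (ATC, Ile): 2 synonymous substitutions.
Total: 3 + 2 = 5.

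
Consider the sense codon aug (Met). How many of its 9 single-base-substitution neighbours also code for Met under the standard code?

Position 1: none → 0 synonymous.
Position 2: none → 0 synonymous.
Position 3: none → 0 synonymous.
Total: 0 + 0 + 0 = 0.

0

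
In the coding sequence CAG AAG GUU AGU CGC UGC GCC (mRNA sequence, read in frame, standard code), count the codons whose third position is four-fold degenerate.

3

Codon 1 CAG (Gln): third position 2-fold.
Codon 2 AAG (Lys): third position 2-fold.
Codon 3 GUU (Val): third position 4-fold.
Codon 4 AGU (Ser): third position 2-fold.
Codon 5 CGC (Arg): third position 4-fold.
Codon 6 UGC (Cys): third position 2-fold.
Codon 7 GCC (Ala): third position 4-fold.
Four-fold degenerate third positions: 3.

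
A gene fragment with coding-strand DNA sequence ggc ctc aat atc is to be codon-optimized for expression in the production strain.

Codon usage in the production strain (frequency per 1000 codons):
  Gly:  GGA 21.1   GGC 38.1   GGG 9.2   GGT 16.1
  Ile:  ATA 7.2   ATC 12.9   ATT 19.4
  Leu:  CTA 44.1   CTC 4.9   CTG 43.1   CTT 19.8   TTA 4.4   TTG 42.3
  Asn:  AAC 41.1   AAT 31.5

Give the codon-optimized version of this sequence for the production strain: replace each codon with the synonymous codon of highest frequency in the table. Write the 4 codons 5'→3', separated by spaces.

GGC CTA AAC ATT

Codon 1 (Gly): best is GGC at 38.1.
Codon 2 (Leu): best is CTA at 44.1.
Codon 3 (Asn): best is AAC at 41.1.
Codon 4 (Ile): best is ATT at 19.4.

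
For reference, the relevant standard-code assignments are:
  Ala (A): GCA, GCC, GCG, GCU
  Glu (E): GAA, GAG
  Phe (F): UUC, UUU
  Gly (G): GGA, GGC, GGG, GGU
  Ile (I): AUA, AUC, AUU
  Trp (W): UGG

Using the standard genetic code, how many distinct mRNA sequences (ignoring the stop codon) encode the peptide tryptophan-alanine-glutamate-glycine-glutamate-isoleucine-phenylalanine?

Trp: 1 codon.
Ala: 4 codons.
Glu: 2 codons.
Gly: 4 codons.
Glu: 2 codons.
Ile: 3 codons.
Phe: 2 codons.
1 × 4 × 2 × 4 × 2 × 3 × 2 = 384.

384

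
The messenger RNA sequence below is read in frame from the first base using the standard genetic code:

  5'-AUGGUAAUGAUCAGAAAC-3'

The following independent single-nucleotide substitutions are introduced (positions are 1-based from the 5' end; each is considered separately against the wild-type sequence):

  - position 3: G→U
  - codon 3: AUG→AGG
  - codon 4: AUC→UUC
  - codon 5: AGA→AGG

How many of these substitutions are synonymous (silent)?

1

Codon 1: AUG (Met) → AUU (Ile) — missense.
Codon 3: AUG (Met) → AGG (Arg) — missense.
Codon 4: AUC (Ile) → UUC (Phe) — missense.
Codon 5: AGA (Arg) → AGG (Arg) — synonymous.
Synonymous: 1 of 4.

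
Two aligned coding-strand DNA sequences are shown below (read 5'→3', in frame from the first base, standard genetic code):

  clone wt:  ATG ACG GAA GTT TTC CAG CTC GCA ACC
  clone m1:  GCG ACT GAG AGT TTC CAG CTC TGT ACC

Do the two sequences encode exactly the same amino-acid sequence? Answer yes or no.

no

Codon 1: ATG Met / GCG Ala — nonsynonymous.
Codon 2: ACG Thr / ACT Thr — synonymous.
Codon 3: GAA Glu / GAG Glu — synonymous.
Codon 4: GTT Val / AGT Ser — nonsynonymous.
Codon 5: TTC Phe / TTC Phe — identical.
Codon 6: CAG Gln / CAG Gln — identical.
Codon 7: CTC Leu / CTC Leu — identical.
Codon 8: GCA Ala / TGT Cys — nonsynonymous.
Codon 9: ACC Thr / ACC Thr — identical.
Nonsynonymous differences: 3 → different protein.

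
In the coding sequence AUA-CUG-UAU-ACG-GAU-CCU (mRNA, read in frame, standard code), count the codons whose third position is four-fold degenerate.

Codon 1 AUA (Ile): third position 3-fold.
Codon 2 CUG (Leu): third position 4-fold.
Codon 3 UAU (Tyr): third position 2-fold.
Codon 4 ACG (Thr): third position 4-fold.
Codon 5 GAU (Asp): third position 2-fold.
Codon 6 CCU (Pro): third position 4-fold.
Four-fold degenerate third positions: 3.

3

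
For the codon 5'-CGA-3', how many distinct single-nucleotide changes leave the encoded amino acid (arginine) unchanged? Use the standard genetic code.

Position 1: AGA → 1 synonymous.
Position 2: none → 0 synonymous.
Position 3: CGT, CGC, CGG → 3 synonymous.
Total: 1 + 0 + 3 = 4.

4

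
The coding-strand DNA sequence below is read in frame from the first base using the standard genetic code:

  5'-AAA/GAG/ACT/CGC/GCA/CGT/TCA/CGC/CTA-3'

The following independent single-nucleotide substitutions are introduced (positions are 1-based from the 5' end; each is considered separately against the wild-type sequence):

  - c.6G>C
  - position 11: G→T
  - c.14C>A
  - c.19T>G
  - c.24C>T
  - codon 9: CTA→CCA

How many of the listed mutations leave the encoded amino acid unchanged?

1

Codon 2: GAG (Glu) → GAC (Asp) — missense.
Codon 4: CGC (Arg) → CTC (Leu) — missense.
Codon 5: GCA (Ala) → GAA (Glu) — missense.
Codon 7: TCA (Ser) → GCA (Ala) — missense.
Codon 8: CGC (Arg) → CGT (Arg) — synonymous.
Codon 9: CTA (Leu) → CCA (Pro) — missense.
Synonymous: 1 of 6.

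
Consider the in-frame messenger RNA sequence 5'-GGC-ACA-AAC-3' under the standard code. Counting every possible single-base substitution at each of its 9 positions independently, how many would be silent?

7

Codon 1 (GGC, Gly): 3 synonymous substitutions.
Codon 2 (ACA, Thr): 3 synonymous substitutions.
Codon 3 (AAC, Asn): 1 synonymous substitution.
Total: 3 + 3 + 1 = 7.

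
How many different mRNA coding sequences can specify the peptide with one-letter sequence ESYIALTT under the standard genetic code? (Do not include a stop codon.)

27648

Glu: 2 codons.
Ser: 6 codons.
Tyr: 2 codons.
Ile: 3 codons.
Ala: 4 codons.
Leu: 6 codons.
Thr: 4 codons.
Thr: 4 codons.
2 × 6 × 2 × 3 × 4 × 6 × 4 × 4 = 27648.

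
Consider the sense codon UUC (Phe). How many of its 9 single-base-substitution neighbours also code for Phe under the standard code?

1

Position 1: none → 0 synonymous.
Position 2: none → 0 synonymous.
Position 3: UUU → 1 synonymous.
Total: 0 + 0 + 1 = 1.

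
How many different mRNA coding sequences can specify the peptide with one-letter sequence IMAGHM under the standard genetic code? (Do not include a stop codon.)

Ile: 3 codons.
Met: 1 codon.
Ala: 4 codons.
Gly: 4 codons.
His: 2 codons.
Met: 1 codon.
3 × 1 × 4 × 4 × 2 × 1 = 96.

96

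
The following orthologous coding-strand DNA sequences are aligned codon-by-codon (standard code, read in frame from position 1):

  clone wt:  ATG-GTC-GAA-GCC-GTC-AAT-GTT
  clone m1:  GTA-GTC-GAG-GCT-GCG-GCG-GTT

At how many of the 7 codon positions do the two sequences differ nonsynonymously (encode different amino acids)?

3

Codon 1: ATG Met / GTA Val — nonsynonymous.
Codon 2: GTC Val / GTC Val — identical.
Codon 3: GAA Glu / GAG Glu — synonymous.
Codon 4: GCC Ala / GCT Ala — synonymous.
Codon 5: GTC Val / GCG Ala — nonsynonymous.
Codon 6: AAT Asn / GCG Ala — nonsynonymous.
Codon 7: GTT Val / GTT Val — identical.
Nonsynonymous differences: 3.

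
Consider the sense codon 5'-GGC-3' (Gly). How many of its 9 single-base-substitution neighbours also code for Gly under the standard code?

3

Position 1: none → 0 synonymous.
Position 2: none → 0 synonymous.
Position 3: GGU, GGA, GGG → 3 synonymous.
Total: 0 + 0 + 3 = 3.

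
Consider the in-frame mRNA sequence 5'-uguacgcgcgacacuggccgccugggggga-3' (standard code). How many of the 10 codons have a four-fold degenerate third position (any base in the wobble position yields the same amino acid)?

8

Codon 1 UGU (Cys): third position 2-fold.
Codon 2 ACG (Thr): third position 4-fold.
Codon 3 CGC (Arg): third position 4-fold.
Codon 4 GAC (Asp): third position 2-fold.
Codon 5 ACU (Thr): third position 4-fold.
Codon 6 GGC (Gly): third position 4-fold.
Codon 7 CGC (Arg): third position 4-fold.
Codon 8 CUG (Leu): third position 4-fold.
Codon 9 GGG (Gly): third position 4-fold.
Codon 10 GGA (Gly): third position 4-fold.
Four-fold degenerate third positions: 8.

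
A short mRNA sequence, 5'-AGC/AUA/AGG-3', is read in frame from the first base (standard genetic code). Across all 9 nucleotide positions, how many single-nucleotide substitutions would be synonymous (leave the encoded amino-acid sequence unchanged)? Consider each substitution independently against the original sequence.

5

Codon 1 (AGC, Ser): 1 synonymous substitution.
Codon 2 (AUA, Ile): 2 synonymous substitutions.
Codon 3 (AGG, Arg): 2 synonymous substitutions.
Total: 1 + 2 + 2 = 5.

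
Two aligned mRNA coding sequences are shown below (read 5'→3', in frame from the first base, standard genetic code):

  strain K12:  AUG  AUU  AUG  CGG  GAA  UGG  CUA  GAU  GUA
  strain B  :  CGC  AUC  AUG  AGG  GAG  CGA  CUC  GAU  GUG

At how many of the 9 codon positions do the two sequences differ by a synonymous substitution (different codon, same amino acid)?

5

Codon 1: AUG Met / CGC Arg — nonsynonymous.
Codon 2: AUU Ile / AUC Ile — synonymous.
Codon 3: AUG Met / AUG Met — identical.
Codon 4: CGG Arg / AGG Arg — synonymous.
Codon 5: GAA Glu / GAG Glu — synonymous.
Codon 6: UGG Trp / CGA Arg — nonsynonymous.
Codon 7: CUA Leu / CUC Leu — synonymous.
Codon 8: GAU Asp / GAU Asp — identical.
Codon 9: GUA Val / GUG Val — synonymous.
Synonymous differences: 5.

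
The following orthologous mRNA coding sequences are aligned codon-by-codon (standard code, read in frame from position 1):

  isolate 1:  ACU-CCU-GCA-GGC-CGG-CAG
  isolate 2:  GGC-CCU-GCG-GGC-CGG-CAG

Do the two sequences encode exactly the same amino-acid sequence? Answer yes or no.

no

Codon 1: ACU Thr / GGC Gly — nonsynonymous.
Codon 2: CCU Pro / CCU Pro — identical.
Codon 3: GCA Ala / GCG Ala — synonymous.
Codon 4: GGC Gly / GGC Gly — identical.
Codon 5: CGG Arg / CGG Arg — identical.
Codon 6: CAG Gln / CAG Gln — identical.
Nonsynonymous differences: 1 → different protein.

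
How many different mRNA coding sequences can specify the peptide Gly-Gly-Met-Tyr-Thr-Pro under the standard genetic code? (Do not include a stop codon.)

Gly: 4 codons.
Gly: 4 codons.
Met: 1 codon.
Tyr: 2 codons.
Thr: 4 codons.
Pro: 4 codons.
4 × 4 × 1 × 2 × 4 × 4 = 512.

512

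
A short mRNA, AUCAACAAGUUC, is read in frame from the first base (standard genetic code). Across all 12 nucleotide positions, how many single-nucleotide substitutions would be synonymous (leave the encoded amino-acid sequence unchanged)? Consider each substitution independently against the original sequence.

5

Codon 1 (AUC, Ile): 2 synonymous substitutions.
Codon 2 (AAC, Asn): 1 synonymous substitution.
Codon 3 (AAG, Lys): 1 synonymous substitution.
Codon 4 (UUC, Phe): 1 synonymous substitution.
Total: 2 + 1 + 1 + 1 = 5.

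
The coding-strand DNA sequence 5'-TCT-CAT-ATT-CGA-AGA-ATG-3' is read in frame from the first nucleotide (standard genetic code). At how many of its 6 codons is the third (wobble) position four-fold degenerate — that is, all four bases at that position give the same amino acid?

2

Codon 1 TCT (Ser): third position 4-fold.
Codon 2 CAT (His): third position 2-fold.
Codon 3 ATT (Ile): third position 3-fold.
Codon 4 CGA (Arg): third position 4-fold.
Codon 5 AGA (Arg): third position 2-fold.
Codon 6 ATG (Met): third position 1-fold.
Four-fold degenerate third positions: 2.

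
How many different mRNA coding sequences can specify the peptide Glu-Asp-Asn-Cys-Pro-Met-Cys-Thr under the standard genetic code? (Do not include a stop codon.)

Glu: 2 codons.
Asp: 2 codons.
Asn: 2 codons.
Cys: 2 codons.
Pro: 4 codons.
Met: 1 codon.
Cys: 2 codons.
Thr: 4 codons.
2 × 2 × 2 × 2 × 4 × 1 × 2 × 4 = 512.

512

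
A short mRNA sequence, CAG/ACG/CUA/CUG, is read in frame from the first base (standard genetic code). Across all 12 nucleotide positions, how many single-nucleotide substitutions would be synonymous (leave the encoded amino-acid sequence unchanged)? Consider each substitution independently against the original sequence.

12

Codon 1 (CAG, Gln): 1 synonymous substitution.
Codon 2 (ACG, Thr): 3 synonymous substitutions.
Codon 3 (CUA, Leu): 4 synonymous substitutions.
Codon 4 (CUG, Leu): 4 synonymous substitutions.
Total: 1 + 3 + 4 + 4 = 12.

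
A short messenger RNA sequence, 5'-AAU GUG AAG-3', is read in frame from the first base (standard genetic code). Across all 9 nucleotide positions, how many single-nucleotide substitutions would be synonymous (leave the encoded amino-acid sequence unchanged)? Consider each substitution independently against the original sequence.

5

Codon 1 (AAU, Asn): 1 synonymous substitution.
Codon 2 (GUG, Val): 3 synonymous substitutions.
Codon 3 (AAG, Lys): 1 synonymous substitution.
Total: 1 + 3 + 1 = 5.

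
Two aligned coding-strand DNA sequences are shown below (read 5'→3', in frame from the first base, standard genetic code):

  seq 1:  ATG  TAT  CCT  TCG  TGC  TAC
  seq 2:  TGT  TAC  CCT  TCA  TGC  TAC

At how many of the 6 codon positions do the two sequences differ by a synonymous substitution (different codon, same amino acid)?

Codon 1: ATG Met / TGT Cys — nonsynonymous.
Codon 2: TAT Tyr / TAC Tyr — synonymous.
Codon 3: CCT Pro / CCT Pro — identical.
Codon 4: TCG Ser / TCA Ser — synonymous.
Codon 5: TGC Cys / TGC Cys — identical.
Codon 6: TAC Tyr / TAC Tyr — identical.
Synonymous differences: 2.

2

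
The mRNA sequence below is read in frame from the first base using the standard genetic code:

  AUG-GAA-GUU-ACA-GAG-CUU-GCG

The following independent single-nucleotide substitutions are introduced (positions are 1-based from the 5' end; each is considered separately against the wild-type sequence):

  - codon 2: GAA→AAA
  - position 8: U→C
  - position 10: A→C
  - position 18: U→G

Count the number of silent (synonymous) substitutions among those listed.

1

Codon 2: GAA (Glu) → AAA (Lys) — missense.
Codon 3: GUU (Val) → GCU (Ala) — missense.
Codon 4: ACA (Thr) → CCA (Pro) — missense.
Codon 6: CUU (Leu) → CUG (Leu) — synonymous.
Synonymous: 1 of 4.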